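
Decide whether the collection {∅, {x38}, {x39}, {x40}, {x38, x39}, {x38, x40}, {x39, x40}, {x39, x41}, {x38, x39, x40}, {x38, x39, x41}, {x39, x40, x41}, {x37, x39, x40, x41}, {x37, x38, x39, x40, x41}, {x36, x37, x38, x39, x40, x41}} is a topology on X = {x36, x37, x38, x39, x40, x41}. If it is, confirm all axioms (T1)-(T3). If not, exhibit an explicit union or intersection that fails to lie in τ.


τ is NOT a topology on X.

Axiom (T1): ∅ ∈ τ? Yes; X ∈ τ? Yes.
Axiom (T2/T3): check pairwise unions and intersections of members of τ.
Counterexample for (T2): {x38} ∪ {x39, x40, x41} = {x38, x39, x40, x41} ∉ τ. Therefore τ is NOT a topology.


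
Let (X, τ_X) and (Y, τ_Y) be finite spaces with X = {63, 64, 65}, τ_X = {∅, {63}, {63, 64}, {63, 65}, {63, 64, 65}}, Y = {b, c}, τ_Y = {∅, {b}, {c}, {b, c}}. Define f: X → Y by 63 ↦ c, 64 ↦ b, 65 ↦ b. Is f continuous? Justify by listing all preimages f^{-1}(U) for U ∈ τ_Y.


f is NOT continuous.

Compute f^{-1}(U) for each U ∈ τ_Y:
  U = ∅: f^{-1}(U) = ∅ ∈ τ_X ✓.
  U = {b}: f^{-1}(U) = {64, 65} ∉ τ_X ✗.
  U = {c}: f^{-1}(U) = {63} ∈ τ_X ✓.
  U = {b, c}: f^{-1}(U) = {63, 64, 65} ∈ τ_X ✓.
Found U = {b} with f^{-1}(U) = {64, 65} not in τ_X. Therefore f is NOT continuous.


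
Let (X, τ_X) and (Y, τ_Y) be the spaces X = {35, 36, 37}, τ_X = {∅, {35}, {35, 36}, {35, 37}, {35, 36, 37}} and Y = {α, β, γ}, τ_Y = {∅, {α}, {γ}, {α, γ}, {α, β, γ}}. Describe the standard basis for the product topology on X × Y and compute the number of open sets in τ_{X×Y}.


Basis B = {∅ × ∅, {35} × {α}, {35} × {γ}, {35} × {α, γ}, {35, 36} × {α}, {35, 37} × {α}, {35, 36} × {γ}, {35, 37} × {γ}, {35} × {α, β, γ}, {35, 36, 37} × {α}, {35, 36, 37} × {γ}, {35, 36} × {α, γ}, {35, 37} × {α, γ}, {35, 36} × {α, β, γ}, {35, 37} × {α, β, γ}, {35, 36, 37} × {α, γ}, {35, 36, 37} × {α, β, γ}}; |τ_{X×Y}| = 50.

Enumerate products U × V with U ∈ τ_X, V ∈ τ_Y (deduplicated):
  ∅ × ∅ = {} (∅)
  {35} × {α} = {(35,α)}
  {35} × {γ} = {(35,γ)}
  {35} × {α, γ} = {(35,α), (35,γ)}
  {35, 36} × {α} = {(35,α), (36,α)}
  {35, 37} × {α} = {(35,α), (37,α)}
  {35, 36} × {γ} = {(35,γ), (36,γ)}
  {35, 37} × {γ} = {(35,γ), (37,γ)}
  {35} × {α, β, γ} = {(35,α), (35,β), (35,γ)}
  {35, 36, 37} × {α} = {(35,α), (36,α), (37,α)}
  {35, 36, 37} × {γ} = {(35,γ), (36,γ), (37,γ)}
  {35, 36} × {α, γ} = {(35,α), (35,γ), (36,α), (36,γ)}
  {35, 37} × {α, γ} = {(35,α), (35,γ), (37,α), (37,γ)}
  {35, 36} × {α, β, γ} = {(35,α), (35,β), (35,γ), (36,α), (36,β), (36,γ)}
  {35, 37} × {α, β, γ} = {(35,α), (35,β), (35,γ), (37,α), (37,β), (37,γ)}
  {35, 36, 37} × {α, γ} = {(35,α), (35,γ), (36,α), (36,γ), (37,α), (37,γ)}
  {35, 36, 37} × {α, β, γ} = {(35,α), (35,β), (35,γ), (36,α), (36,β), (36,γ), (37,α), (37,β), (37,γ)}
These 17 distinct sets form the basis B.
Close under arbitrary unions to get τ_{X×Y}; counting gives |τ_{X×Y}| = 50.


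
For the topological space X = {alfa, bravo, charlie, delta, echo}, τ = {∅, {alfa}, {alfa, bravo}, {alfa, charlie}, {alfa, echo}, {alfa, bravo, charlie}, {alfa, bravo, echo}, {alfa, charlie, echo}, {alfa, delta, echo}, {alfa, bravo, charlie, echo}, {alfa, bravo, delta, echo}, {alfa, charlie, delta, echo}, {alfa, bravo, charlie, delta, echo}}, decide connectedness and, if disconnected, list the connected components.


(X, τ) is connected.

Find clopen sets (U ∈ τ with X ∖ U ∈ τ):
  U = ∅, X ∖ U = {alfa, bravo, charlie, delta, echo} — both open, so U is clopen.
  U = {alfa, bravo, charlie, delta, echo}, X ∖ U = ∅ — both open, so U is clopen.
Only trivial clopens (∅ and X) exist, so (X, τ) is connected.
Compute connected components by grouping points that agree on all clopens:
  component: {alfa, bravo, charlie, delta, echo}


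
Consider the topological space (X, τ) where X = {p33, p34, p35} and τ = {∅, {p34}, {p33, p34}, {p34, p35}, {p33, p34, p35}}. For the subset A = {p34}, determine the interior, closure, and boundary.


int(A) = {p34}, cl(A) = {p33, p34, p35}, ∂A = {p33, p35}.

Closed sets in (X, τ) are complements of opens:
  closed(X, τ) = {∅, {p33}, {p35}, {p33, p35}, {p33, p34, p35}}.
int(A) = ⋃ {U ∈ τ : U ⊆ A}. Opens contained in A: ∅, {p34}.
Taking the union of these: int(A) = {p34}.
cl(A) = ⋂ {C closed : A ⊆ C}. Closed sets containing A: {p33, p34, p35}.
Intersecting these: cl(A) = {p33, p34, p35}.
∂A = cl(A) ∖ int(A) = {p33, p34, p35} ∖ {p34} = {p33, p35}.


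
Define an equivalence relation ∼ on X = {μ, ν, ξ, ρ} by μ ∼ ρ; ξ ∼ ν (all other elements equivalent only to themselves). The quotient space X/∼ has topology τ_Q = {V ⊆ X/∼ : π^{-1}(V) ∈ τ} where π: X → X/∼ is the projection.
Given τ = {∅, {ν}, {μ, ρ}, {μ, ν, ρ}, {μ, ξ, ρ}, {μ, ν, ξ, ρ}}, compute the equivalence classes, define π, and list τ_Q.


X/∼ = {[μ=ρ], [ν=ξ]}; |τ_Q| = 3.

Equivalence classes: [μ=ρ], [ν=ξ].
Quotient map π: X → X/∼ sends μ ↦ [μ=ρ], ν ↦ [ν=ξ], ξ ↦ [ν=ξ], ρ ↦ [μ=ρ].
For each subset V ⊆ X/∼, compute π^{-1}(V) ⊆ X and check whether π^{-1}(V) ∈ τ. V is open in τ_Q iff π^{-1}(V) ∈ τ.
  V = {}: π^{-1}(V) = ∅ ∈ τ ✓.
  V = {[μ=ρ]}: π^{-1}(V) = {μ, ρ} ∈ τ ✓.
  V = {[ν=ξ]}: π^{-1}(V) = {ν, ξ} ∉ τ ✗.
  V = {[μ=ρ], [ν=ξ]}: π^{-1}(V) = {μ, ν, ξ, ρ} ∈ τ ✓.
Open sets in the quotient: τ_Q = {{}, {[μ=ρ]}, {[μ=ρ], [ν=ξ]}} (3 elements).


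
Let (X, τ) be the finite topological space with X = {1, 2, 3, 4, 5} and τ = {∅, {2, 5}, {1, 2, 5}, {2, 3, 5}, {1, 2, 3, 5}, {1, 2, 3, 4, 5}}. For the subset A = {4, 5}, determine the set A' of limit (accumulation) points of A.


A' = {1, 2, 3, 4}

For each x ∈ X, list the open sets U ∈ τ with x ∈ U, then check whether U ∩ (A ∖ {x}) ≠ ∅ for every such U.
  x = 1: opens ∋ x are {1, 2, 5}, {1, 2, 3, 5}, {1, 2, 3, 4, 5}; each meets A ∖ {1}, so x IS a limit point.
  x = 2: opens ∋ x are {2, 5}, {1, 2, 5}, {2, 3, 5}, {1, 2, 3, 5}, {1, 2, 3, 4, 5}; each meets A ∖ {2}, so x IS a limit point.
  x = 3: opens ∋ x are {2, 3, 5}, {1, 2, 3, 5}, {1, 2, 3, 4, 5}; each meets A ∖ {3}, so x IS a limit point.
  x = 4: opens ∋ x are {1, 2, 3, 4, 5}; each meets A ∖ {4}, so x IS a limit point.
  x = 5: open {2, 5} ∋ x has {2, 5} ∩ (A ∖ {5}) = ∅, so x is NOT a limit point.
Collecting: A' = {1, 2, 3, 4}.


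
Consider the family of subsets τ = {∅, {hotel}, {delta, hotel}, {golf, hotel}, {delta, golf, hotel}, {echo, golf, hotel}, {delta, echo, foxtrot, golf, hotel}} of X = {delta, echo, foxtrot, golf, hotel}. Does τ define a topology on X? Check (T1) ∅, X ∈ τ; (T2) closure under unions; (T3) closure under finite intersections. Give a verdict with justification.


τ is NOT a topology on X.

Axiom (T1): ∅ ∈ τ? Yes; X ∈ τ? Yes.
Axiom (T2/T3): check pairwise unions and intersections of members of τ.
Counterexample for (T2): {delta, hotel} ∪ {echo, golf, hotel} = {delta, echo, golf, hotel} ∉ τ. Therefore τ is NOT a topology.


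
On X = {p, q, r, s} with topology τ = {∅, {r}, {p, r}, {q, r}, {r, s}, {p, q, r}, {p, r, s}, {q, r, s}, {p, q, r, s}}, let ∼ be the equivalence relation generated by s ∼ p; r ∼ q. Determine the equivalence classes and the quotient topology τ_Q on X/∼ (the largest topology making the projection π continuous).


X/∼ = {[p=s], [q=r]}; |τ_Q| = 3.

Equivalence classes: [p=s], [q=r].
Quotient map π: X → X/∼ sends p ↦ [p=s], q ↦ [q=r], r ↦ [q=r], s ↦ [p=s].
For each subset V ⊆ X/∼, compute π^{-1}(V) ⊆ X and check whether π^{-1}(V) ∈ τ. V is open in τ_Q iff π^{-1}(V) ∈ τ.
  V = {}: π^{-1}(V) = ∅ ∈ τ ✓.
  V = {[p=s]}: π^{-1}(V) = {p, s} ∉ τ ✗.
  V = {[q=r]}: π^{-1}(V) = {q, r} ∈ τ ✓.
  V = {[p=s], [q=r]}: π^{-1}(V) = {p, q, r, s} ∈ τ ✓.
Open sets in the quotient: τ_Q = {{}, {[q=r]}, {[p=s], [q=r]}} (3 elements).


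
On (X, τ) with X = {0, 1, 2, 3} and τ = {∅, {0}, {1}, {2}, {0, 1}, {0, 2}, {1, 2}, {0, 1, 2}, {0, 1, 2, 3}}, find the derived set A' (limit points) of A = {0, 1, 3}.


A' = {3}

For each x ∈ X, list the open sets U ∈ τ with x ∈ U, then check whether U ∩ (A ∖ {x}) ≠ ∅ for every such U.
  x = 0: open {0} ∋ x has {0} ∩ (A ∖ {0}) = ∅, so x is NOT a limit point.
  x = 1: open {1} ∋ x has {1} ∩ (A ∖ {1}) = ∅, so x is NOT a limit point.
  x = 2: open {2} ∋ x has {2} ∩ (A ∖ {2}) = ∅, so x is NOT a limit point.
  x = 3: opens ∋ x are {0, 1, 2, 3}; each meets A ∖ {3}, so x IS a limit point.
Collecting: A' = {3}.


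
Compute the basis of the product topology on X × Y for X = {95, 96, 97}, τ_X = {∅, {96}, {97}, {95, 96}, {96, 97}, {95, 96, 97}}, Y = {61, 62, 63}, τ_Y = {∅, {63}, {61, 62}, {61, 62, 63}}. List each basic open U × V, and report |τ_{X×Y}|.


Basis B = {∅ × ∅, {96} × {63}, {97} × {63}, {95, 96} × {63}, {96} × {61, 62}, {96, 97} × {63}, {97} × {61, 62}, {95, 96, 97} × {63}, {96} × {61, 62, 63}, {97} × {61, 62, 63}, {95, 96} × {61, 62}, {96, 97} × {61, 62}, {95, 96} × {61, 62, 63}, {95, 96, 97} × {61, 62}, {96, 97} × {61, 62, 63}, {95, 96, 97} × {61, 62, 63}}; |τ_{X×Y}| = 36.

Enumerate products U × V with U ∈ τ_X, V ∈ τ_Y (deduplicated):
  ∅ × ∅ = {} (∅)
  {96} × {63} = {(96,63)}
  {97} × {63} = {(97,63)}
  {95, 96} × {63} = {(95,63), (96,63)}
  {96} × {61, 62} = {(96,61), (96,62)}
  {96, 97} × {63} = {(96,63), (97,63)}
  {97} × {61, 62} = {(97,61), (97,62)}
  {95, 96, 97} × {63} = {(95,63), (96,63), (97,63)}
  {96} × {61, 62, 63} = {(96,61), (96,62), (96,63)}
  {97} × {61, 62, 63} = {(97,61), (97,62), (97,63)}
  {95, 96} × {61, 62} = {(95,61), (95,62), (96,61), (96,62)}
  {96, 97} × {61, 62} = {(96,61), (96,62), (97,61), (97,62)}
  {95, 96} × {61, 62, 63} = {(95,61), (95,62), (95,63), (96,61), (96,62), (96,63)}
  {95, 96, 97} × {61, 62} = {(95,61), (95,62), (96,61), (96,62), (97,61), (97,62)}
  {96, 97} × {61, 62, 63} = {(96,61), (96,62), (96,63), (97,61), (97,62), (97,63)}
  {95, 96, 97} × {61, 62, 63} = {(95,61), (95,62), (95,63), (96,61), (96,62), (96,63), (97,61), (97,62), (97,63)}
These 16 distinct sets form the basis B.
Close under arbitrary unions to get τ_{X×Y}; counting gives |τ_{X×Y}| = 36.


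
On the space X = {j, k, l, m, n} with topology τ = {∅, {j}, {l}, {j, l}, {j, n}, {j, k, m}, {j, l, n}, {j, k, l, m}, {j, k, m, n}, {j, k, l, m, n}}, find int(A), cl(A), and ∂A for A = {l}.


int(A) = {l}, cl(A) = {l}, ∂A = ∅.

Closed sets in (X, τ) are complements of opens:
  closed(X, τ) = {∅, {l}, {n}, {k, m}, {l, n}, {k, l, m}, {k, m, n}, {j, k, m, n}, {k, l, m, n}, {j, k, l, m, n}}.
int(A) = ⋃ {U ∈ τ : U ⊆ A}. Opens contained in A: ∅, {l}.
Taking the union of these: int(A) = {l}.
cl(A) = ⋂ {C closed : A ⊆ C}. Closed sets containing A: {l}, {l, n}, {k, l, m}, {k, l, m, n}, {j, k, l, m, n}.
Intersecting these: cl(A) = {l}.
∂A = cl(A) ∖ int(A) = {l} ∖ {l} = ∅.


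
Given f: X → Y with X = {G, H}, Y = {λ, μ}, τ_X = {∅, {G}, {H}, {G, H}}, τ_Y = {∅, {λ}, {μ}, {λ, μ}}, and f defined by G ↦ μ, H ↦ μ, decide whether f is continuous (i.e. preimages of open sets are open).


f IS continuous.

Compute f^{-1}(U) for each U ∈ τ_Y:
  U = ∅: f^{-1}(U) = ∅ ∈ τ_X ✓.
  U = {λ}: f^{-1}(U) = ∅ ∈ τ_X ✓.
  U = {μ}: f^{-1}(U) = {G, H} ∈ τ_X ✓.
  U = {λ, μ}: f^{-1}(U) = {G, H} ∈ τ_X ✓.
Every preimage lies in τ_X, so f IS continuous.


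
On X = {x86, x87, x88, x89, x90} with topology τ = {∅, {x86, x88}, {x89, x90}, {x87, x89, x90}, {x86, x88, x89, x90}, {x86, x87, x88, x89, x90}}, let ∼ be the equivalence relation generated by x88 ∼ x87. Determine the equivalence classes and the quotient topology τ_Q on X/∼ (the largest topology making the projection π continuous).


X/∼ = {[x86], [x87=x88], [x89], [x90]}; |τ_Q| = 3.

Equivalence classes: [x86], [x87=x88], [x89], [x90].
Quotient map π: X → X/∼ sends x86 ↦ [x86], x87 ↦ [x87=x88], x88 ↦ [x87=x88], x89 ↦ [x89], x90 ↦ [x90].
For each subset V ⊆ X/∼, compute π^{-1}(V) ⊆ X and check whether π^{-1}(V) ∈ τ. V is open in τ_Q iff π^{-1}(V) ∈ τ.
  V = {}: π^{-1}(V) = ∅ ∈ τ ✓.
  V = {[x86]}: π^{-1}(V) = {x86} ∉ τ ✗.
  V = {[x87=x88]}: π^{-1}(V) = {x87, x88} ∉ τ ✗.
  V = {[x86], [x87=x88]}: π^{-1}(V) = {x86, x87, x88} ∉ τ ✗.
  V = {[x89]}: π^{-1}(V) = {x89} ∉ τ ✗.
  V = {[x86], [x89]}: π^{-1}(V) = {x86, x89} ∉ τ ✗.
  V = {[x87=x88], [x89]}: π^{-1}(V) = {x87, x88, x89} ∉ τ ✗.
  V = {[x86], [x87=x88], [x89]}: π^{-1}(V) = {x86, x87, x88, x89} ∉ τ ✗.
  V = {[x90]}: π^{-1}(V) = {x90} ∉ τ ✗.
  V = {[x86], [x90]}: π^{-1}(V) = {x86, x90} ∉ τ ✗.
  V = {[x87=x88], [x90]}: π^{-1}(V) = {x87, x88, x90} ∉ τ ✗.
  V = {[x86], [x87=x88], [x90]}: π^{-1}(V) = {x86, x87, x88, x90} ∉ τ ✗.
  V = {[x89], [x90]}: π^{-1}(V) = {x89, x90} ∈ τ ✓.
  V = {[x86], [x89], [x90]}: π^{-1}(V) = {x86, x89, x90} ∉ τ ✗.
  V = {[x87=x88], [x89], [x90]}: π^{-1}(V) = {x87, x88, x89, x90} ∉ τ ✗.
  V = {[x86], [x87=x88], [x89], [x90]}: π^{-1}(V) = {x86, x87, x88, x89, x90} ∈ τ ✓.
Open sets in the quotient: τ_Q = {{}, {[x89], [x90]}, {[x86], [x87=x88], [x89], [x90]}} (3 elements).


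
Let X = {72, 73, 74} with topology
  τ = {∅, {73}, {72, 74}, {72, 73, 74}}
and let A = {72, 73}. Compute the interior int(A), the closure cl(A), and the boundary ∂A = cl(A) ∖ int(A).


int(A) = {73}, cl(A) = {72, 73, 74}, ∂A = {72, 74}.

Closed sets in (X, τ) are complements of opens:
  closed(X, τ) = {∅, {73}, {72, 74}, {72, 73, 74}}.
int(A) = ⋃ {U ∈ τ : U ⊆ A}. Opens contained in A: ∅, {73}.
Taking the union of these: int(A) = {73}.
cl(A) = ⋂ {C closed : A ⊆ C}. Closed sets containing A: {72, 73, 74}.
Intersecting these: cl(A) = {72, 73, 74}.
∂A = cl(A) ∖ int(A) = {72, 73, 74} ∖ {73} = {72, 74}.


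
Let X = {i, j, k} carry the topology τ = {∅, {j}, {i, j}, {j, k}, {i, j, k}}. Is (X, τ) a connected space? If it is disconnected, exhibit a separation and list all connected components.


(X, τ) is connected.

Find clopen sets (U ∈ τ with X ∖ U ∈ τ):
  U = ∅, X ∖ U = {i, j, k} — both open, so U is clopen.
  U = {i, j, k}, X ∖ U = ∅ — both open, so U is clopen.
Only trivial clopens (∅ and X) exist, so (X, τ) is connected.
Compute connected components by grouping points that agree on all clopens:
  component: {i, j, k}


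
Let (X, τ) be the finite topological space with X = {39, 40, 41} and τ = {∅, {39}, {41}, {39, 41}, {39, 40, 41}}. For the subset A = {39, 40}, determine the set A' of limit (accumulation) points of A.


A' = {40}

For each x ∈ X, list the open sets U ∈ τ with x ∈ U, then check whether U ∩ (A ∖ {x}) ≠ ∅ for every such U.
  x = 39: open {39} ∋ x has {39} ∩ (A ∖ {39}) = ∅, so x is NOT a limit point.
  x = 40: opens ∋ x are {39, 40, 41}; each meets A ∖ {40}, so x IS a limit point.
  x = 41: open {41} ∋ x has {41} ∩ (A ∖ {41}) = ∅, so x is NOT a limit point.
Collecting: A' = {40}.


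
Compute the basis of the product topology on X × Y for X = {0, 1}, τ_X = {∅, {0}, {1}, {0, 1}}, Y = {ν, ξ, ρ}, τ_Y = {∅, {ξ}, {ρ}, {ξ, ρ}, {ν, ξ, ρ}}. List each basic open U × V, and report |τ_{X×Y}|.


Basis B = {∅ × ∅, {0} × {ξ}, {0} × {ρ}, {1} × {ξ}, {1} × {ρ}, {0} × {ξ, ρ}, {0, 1} × {ξ}, {0, 1} × {ρ}, {1} × {ξ, ρ}, {0} × {ν, ξ, ρ}, {1} × {ν, ξ, ρ}, {0, 1} × {ξ, ρ}, {0, 1} × {ν, ξ, ρ}}; |τ_{X×Y}| = 25.

Enumerate products U × V with U ∈ τ_X, V ∈ τ_Y (deduplicated):
  ∅ × ∅ = {} (∅)
  {0} × {ξ} = {(0,ξ)}
  {0} × {ρ} = {(0,ρ)}
  {1} × {ξ} = {(1,ξ)}
  {1} × {ρ} = {(1,ρ)}
  {0} × {ξ, ρ} = {(0,ξ), (0,ρ)}
  {0, 1} × {ξ} = {(0,ξ), (1,ξ)}
  {0, 1} × {ρ} = {(0,ρ), (1,ρ)}
  {1} × {ξ, ρ} = {(1,ξ), (1,ρ)}
  {0} × {ν, ξ, ρ} = {(0,ν), (0,ξ), (0,ρ)}
  {1} × {ν, ξ, ρ} = {(1,ν), (1,ξ), (1,ρ)}
  {0, 1} × {ξ, ρ} = {(0,ξ), (0,ρ), (1,ξ), (1,ρ)}
  {0, 1} × {ν, ξ, ρ} = {(0,ν), (0,ξ), (0,ρ), (1,ν), (1,ξ), (1,ρ)}
These 13 distinct sets form the basis B.
Close under arbitrary unions to get τ_{X×Y}; counting gives |τ_{X×Y}| = 25.


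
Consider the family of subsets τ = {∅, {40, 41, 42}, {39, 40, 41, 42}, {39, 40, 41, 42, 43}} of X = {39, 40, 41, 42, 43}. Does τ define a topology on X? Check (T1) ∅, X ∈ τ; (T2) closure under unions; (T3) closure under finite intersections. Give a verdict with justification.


τ IS a topology on X.

Axiom (T1): ∅ ∈ τ? Yes; X ∈ τ? Yes.
Axiom (T2/T3): check pairwise unions and intersections of members of τ.
All pairwise intersections and unions checked — each lies in τ. Therefore τ satisfies (T1), (T2), (T3): it IS a topology on X.


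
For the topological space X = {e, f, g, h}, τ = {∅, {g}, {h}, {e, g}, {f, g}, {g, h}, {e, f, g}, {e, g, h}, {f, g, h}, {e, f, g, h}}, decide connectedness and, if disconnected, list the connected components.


(X, τ) is disconnected; components = [{h}, {e, f, g}].

Find clopen sets (U ∈ τ with X ∖ U ∈ τ):
  U = ∅, X ∖ U = {e, f, g, h} — both open, so U is clopen.
  U = {h}, X ∖ U = {e, f, g} — both open, so U is clopen.
  U = {e, f, g}, X ∖ U = {h} — both open, so U is clopen.
  U = {e, f, g, h}, X ∖ U = ∅ — both open, so U is clopen.
Nontrivial clopen(s) exist: e.g. {e, f, g}. So (X, τ) is disconnected.
Compute connected components by grouping points that agree on all clopens:
  component: {h}
  component: {e, f, g}


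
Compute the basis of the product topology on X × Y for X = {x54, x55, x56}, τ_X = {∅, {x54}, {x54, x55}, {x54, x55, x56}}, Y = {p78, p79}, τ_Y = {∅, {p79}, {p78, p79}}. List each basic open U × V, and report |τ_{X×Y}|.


Basis B = {∅ × ∅, {x54} × {p79}, {x54} × {p78, p79}, {x54, x55} × {p79}, {x54, x55, x56} × {p79}, {x54, x55} × {p78, p79}, {x54, x55, x56} × {p78, p79}}; |τ_{X×Y}| = 10.

Enumerate products U × V with U ∈ τ_X, V ∈ τ_Y (deduplicated):
  ∅ × ∅ = {} (∅)
  {x54} × {p79} = {(x54,p79)}
  {x54} × {p78, p79} = {(x54,p78), (x54,p79)}
  {x54, x55} × {p79} = {(x54,p79), (x55,p79)}
  {x54, x55, x56} × {p79} = {(x54,p79), (x55,p79), (x56,p79)}
  {x54, x55} × {p78, p79} = {(x54,p78), (x54,p79), (x55,p78), (x55,p79)}
  {x54, x55, x56} × {p78, p79} = {(x54,p78), (x54,p79), (x55,p78), (x55,p79), (x56,p78), (x56,p79)}
These 7 distinct sets form the basis B.
Close under arbitrary unions to get τ_{X×Y}; counting gives |τ_{X×Y}| = 10.


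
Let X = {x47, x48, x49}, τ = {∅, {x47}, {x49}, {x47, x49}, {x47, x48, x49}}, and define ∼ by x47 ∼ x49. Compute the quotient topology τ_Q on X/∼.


X/∼ = {[x47=x49], [x48]}; |τ_Q| = 3.

Equivalence classes: [x47=x49], [x48].
Quotient map π: X → X/∼ sends x47 ↦ [x47=x49], x48 ↦ [x48], x49 ↦ [x47=x49].
For each subset V ⊆ X/∼, compute π^{-1}(V) ⊆ X and check whether π^{-1}(V) ∈ τ. V is open in τ_Q iff π^{-1}(V) ∈ τ.
  V = {}: π^{-1}(V) = ∅ ∈ τ ✓.
  V = {[x47=x49]}: π^{-1}(V) = {x47, x49} ∈ τ ✓.
  V = {[x48]}: π^{-1}(V) = {x48} ∉ τ ✗.
  V = {[x47=x49], [x48]}: π^{-1}(V) = {x47, x48, x49} ∈ τ ✓.
Open sets in the quotient: τ_Q = {{}, {[x47=x49]}, {[x47=x49], [x48]}} (3 elements).


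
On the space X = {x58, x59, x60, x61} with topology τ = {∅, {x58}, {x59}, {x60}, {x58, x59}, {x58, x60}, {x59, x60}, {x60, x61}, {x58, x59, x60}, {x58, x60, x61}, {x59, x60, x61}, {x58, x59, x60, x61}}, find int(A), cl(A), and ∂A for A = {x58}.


int(A) = {x58}, cl(A) = {x58}, ∂A = ∅.

Closed sets in (X, τ) are complements of opens:
  closed(X, τ) = {∅, {x58}, {x59}, {x61}, {x58, x59}, {x58, x61}, {x59, x61}, {x60, x61}, {x58, x59, x61}, {x58, x60, x61}, {x59, x60, x61}, {x58, x59, x60, x61}}.
int(A) = ⋃ {U ∈ τ : U ⊆ A}. Opens contained in A: ∅, {x58}.
Taking the union of these: int(A) = {x58}.
cl(A) = ⋂ {C closed : A ⊆ C}. Closed sets containing A: {x58}, {x58, x59}, {x58, x61}, {x58, x59, x61}, {x58, x60, x61}, {x58, x59, x60, x61}.
Intersecting these: cl(A) = {x58}.
∂A = cl(A) ∖ int(A) = {x58} ∖ {x58} = ∅.


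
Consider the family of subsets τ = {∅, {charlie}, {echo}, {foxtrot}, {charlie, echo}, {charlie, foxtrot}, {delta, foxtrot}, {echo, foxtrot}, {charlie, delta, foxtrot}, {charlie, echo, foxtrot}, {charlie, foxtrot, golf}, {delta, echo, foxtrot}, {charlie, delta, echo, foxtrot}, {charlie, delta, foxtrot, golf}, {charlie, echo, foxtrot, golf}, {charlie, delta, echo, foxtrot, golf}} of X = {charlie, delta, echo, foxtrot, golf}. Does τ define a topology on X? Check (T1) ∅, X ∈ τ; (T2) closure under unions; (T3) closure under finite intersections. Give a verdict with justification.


τ IS a topology on X.

Axiom (T1): ∅ ∈ τ? Yes; X ∈ τ? Yes.
Axiom (T2/T3): check pairwise unions and intersections of members of τ.
All pairwise intersections and unions checked — each lies in τ. Therefore τ satisfies (T1), (T2), (T3): it IS a topology on X.


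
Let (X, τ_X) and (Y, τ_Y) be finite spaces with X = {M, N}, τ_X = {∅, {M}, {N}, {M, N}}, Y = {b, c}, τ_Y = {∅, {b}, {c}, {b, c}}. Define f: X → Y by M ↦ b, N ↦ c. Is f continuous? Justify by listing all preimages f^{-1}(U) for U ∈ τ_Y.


f IS continuous.

Compute f^{-1}(U) for each U ∈ τ_Y:
  U = ∅: f^{-1}(U) = ∅ ∈ τ_X ✓.
  U = {b}: f^{-1}(U) = {M} ∈ τ_X ✓.
  U = {c}: f^{-1}(U) = {N} ∈ τ_X ✓.
  U = {b, c}: f^{-1}(U) = {M, N} ∈ τ_X ✓.
Every preimage lies in τ_X, so f IS continuous.


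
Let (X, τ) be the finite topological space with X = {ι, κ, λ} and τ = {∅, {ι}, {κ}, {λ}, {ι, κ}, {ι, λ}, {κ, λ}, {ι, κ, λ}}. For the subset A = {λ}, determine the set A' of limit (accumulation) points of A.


A' = ∅

For each x ∈ X, list the open sets U ∈ τ with x ∈ U, then check whether U ∩ (A ∖ {x}) ≠ ∅ for every such U.
  x = ι: open {ι} ∋ x has {ι} ∩ (A ∖ {ι}) = ∅, so x is NOT a limit point.
  x = κ: open {κ} ∋ x has {κ} ∩ (A ∖ {κ}) = ∅, so x is NOT a limit point.
  x = λ: open {λ} ∋ x has {λ} ∩ (A ∖ {λ}) = ∅, so x is NOT a limit point.
Collecting: A' = ∅.


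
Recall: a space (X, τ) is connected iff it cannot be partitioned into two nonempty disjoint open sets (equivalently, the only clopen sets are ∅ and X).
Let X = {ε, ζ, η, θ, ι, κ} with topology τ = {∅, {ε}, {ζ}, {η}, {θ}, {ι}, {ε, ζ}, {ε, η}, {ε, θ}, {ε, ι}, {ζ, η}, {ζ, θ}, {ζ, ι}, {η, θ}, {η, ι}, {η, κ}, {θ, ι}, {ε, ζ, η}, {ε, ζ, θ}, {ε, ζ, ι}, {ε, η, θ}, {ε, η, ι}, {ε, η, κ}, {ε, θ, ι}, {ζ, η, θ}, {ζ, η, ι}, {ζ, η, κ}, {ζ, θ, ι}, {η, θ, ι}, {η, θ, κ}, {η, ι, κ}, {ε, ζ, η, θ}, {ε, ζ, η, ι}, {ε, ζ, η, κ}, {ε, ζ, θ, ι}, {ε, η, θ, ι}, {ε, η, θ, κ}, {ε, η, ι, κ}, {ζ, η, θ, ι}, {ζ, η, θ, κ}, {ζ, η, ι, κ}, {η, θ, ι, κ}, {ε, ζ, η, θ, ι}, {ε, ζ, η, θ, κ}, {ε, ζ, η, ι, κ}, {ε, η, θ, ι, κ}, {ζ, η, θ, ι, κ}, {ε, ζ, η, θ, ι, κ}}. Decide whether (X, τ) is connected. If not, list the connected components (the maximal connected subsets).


(X, τ) is disconnected; components = [{ε}, {ζ}, {θ}, {ι}, {η, κ}].

Find clopen sets (U ∈ τ with X ∖ U ∈ τ):
  U = ∅, X ∖ U = {ε, ζ, η, θ, ι, κ} — both open, so U is clopen.
  U = {ε}, X ∖ U = {ζ, η, θ, ι, κ} — both open, so U is clopen.
  U = {ζ}, X ∖ U = {ε, η, θ, ι, κ} — both open, so U is clopen.
  U = {θ}, X ∖ U = {ε, ζ, η, ι, κ} — both open, so U is clopen.
  U = {ι}, X ∖ U = {ε, ζ, η, θ, κ} — both open, so U is clopen.
  U = {ε, ζ}, X ∖ U = {η, θ, ι, κ} — both open, so U is clopen.
  U = {ε, θ}, X ∖ U = {ζ, η, ι, κ} — both open, so U is clopen.
  U = {ε, ι}, X ∖ U = {ζ, η, θ, κ} — both open, so U is clopen.
  U = {ζ, θ}, X ∖ U = {ε, η, ι, κ} — both open, so U is clopen.
  U = {ζ, ι}, X ∖ U = {ε, η, θ, κ} — both open, so U is clopen.
  U = {η, κ}, X ∖ U = {ε, ζ, θ, ι} — both open, so U is clopen.
  U = {θ, ι}, X ∖ U = {ε, ζ, η, κ} — both open, so U is clopen.
  U = {ε, ζ, θ}, X ∖ U = {η, ι, κ} — both open, so U is clopen.
  U = {ε, ζ, ι}, X ∖ U = {η, θ, κ} — both open, so U is clopen.
  U = {ε, η, κ}, X ∖ U = {ζ, θ, ι} — both open, so U is clopen.
  U = {ε, θ, ι}, X ∖ U = {ζ, η, κ} — both open, so U is clopen.
  U = {ζ, η, κ}, X ∖ U = {ε, θ, ι} — both open, so U is clopen.
  U = {ζ, θ, ι}, X ∖ U = {ε, η, κ} — both open, so U is clopen.
  U = {η, θ, κ}, X ∖ U = {ε, ζ, ι} — both open, so U is clopen.
  U = {η, ι, κ}, X ∖ U = {ε, ζ, θ} — both open, so U is clopen.
  U = {ε, ζ, η, κ}, X ∖ U = {θ, ι} — both open, so U is clopen.
  U = {ε, ζ, θ, ι}, X ∖ U = {η, κ} — both open, so U is clopen.
  U = {ε, η, θ, κ}, X ∖ U = {ζ, ι} — both open, so U is clopen.
  U = {ε, η, ι, κ}, X ∖ U = {ζ, θ} — both open, so U is clopen.
  U = {ζ, η, θ, κ}, X ∖ U = {ε, ι} — both open, so U is clopen.
  U = {ζ, η, ι, κ}, X ∖ U = {ε, θ} — both open, so U is clopen.
  U = {η, θ, ι, κ}, X ∖ U = {ε, ζ} — both open, so U is clopen.
  U = {ε, ζ, η, θ, κ}, X ∖ U = {ι} — both open, so U is clopen.
  U = {ε, ζ, η, ι, κ}, X ∖ U = {θ} — both open, so U is clopen.
  U = {ε, η, θ, ι, κ}, X ∖ U = {ζ} — both open, so U is clopen.
  U = {ζ, η, θ, ι, κ}, X ∖ U = {ε} — both open, so U is clopen.
  U = {ε, ζ, η, θ, ι, κ}, X ∖ U = ∅ — both open, so U is clopen.
Nontrivial clopen(s) exist: e.g. {ε, ζ, ι}. So (X, τ) is disconnected.
Compute connected components by grouping points that agree on all clopens:
  component: {ε}
  component: {ζ}
  component: {θ}
  component: {ι}
  component: {η, κ}


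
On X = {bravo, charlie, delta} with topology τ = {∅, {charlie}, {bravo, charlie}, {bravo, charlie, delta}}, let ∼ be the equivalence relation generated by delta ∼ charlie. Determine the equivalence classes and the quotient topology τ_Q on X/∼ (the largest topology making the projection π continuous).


X/∼ = {[bravo], [charlie=delta]}; |τ_Q| = 2.

Equivalence classes: [bravo], [charlie=delta].
Quotient map π: X → X/∼ sends bravo ↦ [bravo], charlie ↦ [charlie=delta], delta ↦ [charlie=delta].
For each subset V ⊆ X/∼, compute π^{-1}(V) ⊆ X and check whether π^{-1}(V) ∈ τ. V is open in τ_Q iff π^{-1}(V) ∈ τ.
  V = {}: π^{-1}(V) = ∅ ∈ τ ✓.
  V = {[bravo]}: π^{-1}(V) = {bravo} ∉ τ ✗.
  V = {[charlie=delta]}: π^{-1}(V) = {charlie, delta} ∉ τ ✗.
  V = {[bravo], [charlie=delta]}: π^{-1}(V) = {bravo, charlie, delta} ∈ τ ✓.
Open sets in the quotient: τ_Q = {{}, {[bravo], [charlie=delta]}} (2 elements).


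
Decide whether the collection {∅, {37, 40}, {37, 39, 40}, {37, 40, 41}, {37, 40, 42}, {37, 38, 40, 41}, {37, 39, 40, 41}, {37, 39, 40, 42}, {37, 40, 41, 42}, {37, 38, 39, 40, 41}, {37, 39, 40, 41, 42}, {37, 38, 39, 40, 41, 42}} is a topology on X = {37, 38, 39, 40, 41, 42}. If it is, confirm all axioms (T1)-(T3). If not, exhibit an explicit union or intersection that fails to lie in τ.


τ is NOT a topology on X.

Axiom (T1): ∅ ∈ τ? Yes; X ∈ τ? Yes.
Axiom (T2/T3): check pairwise unions and intersections of members of τ.
Counterexample for (T2): {37, 40, 42} ∪ {37, 38, 40, 41} = {37, 38, 40, 41, 42} ∉ τ. Therefore τ is NOT a topology.


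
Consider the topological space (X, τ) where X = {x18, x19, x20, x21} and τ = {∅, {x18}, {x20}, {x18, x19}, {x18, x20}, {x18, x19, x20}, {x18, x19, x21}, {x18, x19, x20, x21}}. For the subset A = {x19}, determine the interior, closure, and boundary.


int(A) = ∅, cl(A) = {x19, x21}, ∂A = {x19, x21}.

Closed sets in (X, τ) are complements of opens:
  closed(X, τ) = {∅, {x20}, {x21}, {x19, x21}, {x20, x21}, {x18, x19, x21}, {x19, x20, x21}, {x18, x19, x20, x21}}.
int(A) = ⋃ {U ∈ τ : U ⊆ A}. Opens contained in A: ∅.
Taking the union of these: int(A) = ∅.
cl(A) = ⋂ {C closed : A ⊆ C}. Closed sets containing A: {x19, x21}, {x18, x19, x21}, {x19, x20, x21}, {x18, x19, x20, x21}.
Intersecting these: cl(A) = {x19, x21}.
∂A = cl(A) ∖ int(A) = {x19, x21} ∖ ∅ = {x19, x21}.


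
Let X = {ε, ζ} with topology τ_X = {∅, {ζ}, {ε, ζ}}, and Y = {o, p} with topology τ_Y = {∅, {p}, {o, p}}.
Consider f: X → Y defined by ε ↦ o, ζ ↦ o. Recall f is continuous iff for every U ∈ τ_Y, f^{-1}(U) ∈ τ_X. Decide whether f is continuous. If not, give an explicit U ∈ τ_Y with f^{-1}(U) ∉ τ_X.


f IS continuous.

Compute f^{-1}(U) for each U ∈ τ_Y:
  U = ∅: f^{-1}(U) = ∅ ∈ τ_X ✓.
  U = {p}: f^{-1}(U) = ∅ ∈ τ_X ✓.
  U = {o, p}: f^{-1}(U) = {ε, ζ} ∈ τ_X ✓.
Every preimage lies in τ_X, so f IS continuous.


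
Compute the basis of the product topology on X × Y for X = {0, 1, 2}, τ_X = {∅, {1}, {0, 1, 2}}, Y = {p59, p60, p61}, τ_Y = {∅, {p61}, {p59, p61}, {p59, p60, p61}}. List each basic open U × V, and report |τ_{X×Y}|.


Basis B = {∅ × ∅, {1} × {p61}, {1} × {p59, p61}, {0, 1, 2} × {p61}, {1} × {p59, p60, p61}, {0, 1, 2} × {p59, p61}, {0, 1, 2} × {p59, p60, p61}}; |τ_{X×Y}| = 10.

Enumerate products U × V with U ∈ τ_X, V ∈ τ_Y (deduplicated):
  ∅ × ∅ = {} (∅)
  {1} × {p61} = {(1,p61)}
  {1} × {p59, p61} = {(1,p59), (1,p61)}
  {0, 1, 2} × {p61} = {(0,p61), (1,p61), (2,p61)}
  {1} × {p59, p60, p61} = {(1,p59), (1,p60), (1,p61)}
  {0, 1, 2} × {p59, p61} = {(0,p59), (0,p61), (1,p59), (1,p61), (2,p59), (2,p61)}
  {0, 1, 2} × {p59, p60, p61} = {(0,p59), (0,p60), (0,p61), (1,p59), (1,p60), (1,p61), (2,p59), (2,p60), (2,p61)}
These 7 distinct sets form the basis B.
Close under arbitrary unions to get τ_{X×Y}; counting gives |τ_{X×Y}| = 10.


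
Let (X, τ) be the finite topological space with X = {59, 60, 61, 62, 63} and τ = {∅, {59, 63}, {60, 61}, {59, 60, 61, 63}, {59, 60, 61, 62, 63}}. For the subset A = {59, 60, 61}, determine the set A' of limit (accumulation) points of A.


A' = {60, 61, 62, 63}

For each x ∈ X, list the open sets U ∈ τ with x ∈ U, then check whether U ∩ (A ∖ {x}) ≠ ∅ for every such U.
  x = 59: open {59, 63} ∋ x has {59, 63} ∩ (A ∖ {59}) = ∅, so x is NOT a limit point.
  x = 60: opens ∋ x are {60, 61}, {59, 60, 61, 63}, {59, 60, 61, 62, 63}; each meets A ∖ {60}, so x IS a limit point.
  x = 61: opens ∋ x are {60, 61}, {59, 60, 61, 63}, {59, 60, 61, 62, 63}; each meets A ∖ {61}, so x IS a limit point.
  x = 62: opens ∋ x are {59, 60, 61, 62, 63}; each meets A ∖ {62}, so x IS a limit point.
  x = 63: opens ∋ x are {59, 63}, {59, 60, 61, 63}, {59, 60, 61, 62, 63}; each meets A ∖ {63}, so x IS a limit point.
Collecting: A' = {60, 61, 62, 63}.


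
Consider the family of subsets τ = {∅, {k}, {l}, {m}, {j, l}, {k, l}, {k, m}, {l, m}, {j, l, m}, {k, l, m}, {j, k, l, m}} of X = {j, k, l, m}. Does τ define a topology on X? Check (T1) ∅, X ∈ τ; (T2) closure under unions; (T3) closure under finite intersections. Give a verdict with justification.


τ is NOT a topology on X.

Axiom (T1): ∅ ∈ τ? Yes; X ∈ τ? Yes.
Axiom (T2/T3): check pairwise unions and intersections of members of τ.
Counterexample for (T2): {k} ∪ {j, l} = {j, k, l} ∉ τ. Therefore τ is NOT a topology.


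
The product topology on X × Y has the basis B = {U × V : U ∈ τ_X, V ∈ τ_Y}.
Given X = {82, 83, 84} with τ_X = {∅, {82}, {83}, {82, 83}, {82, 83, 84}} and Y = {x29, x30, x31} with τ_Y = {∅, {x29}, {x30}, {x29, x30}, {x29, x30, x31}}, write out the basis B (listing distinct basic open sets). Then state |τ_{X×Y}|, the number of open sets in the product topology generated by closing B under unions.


Basis B = {∅ × ∅, {82} × {x29}, {82} × {x30}, {83} × {x29}, {83} × {x30}, {82} × {x29, x30}, {82, 83} × {x29}, {82, 83} × {x30}, {83} × {x29, x30}, {82} × {x29, x30, x31}, {82, 83, 84} × {x29}, {82, 83, 84} × {x30}, {83} × {x29, x30, x31}, {82, 83} × {x29, x30}, {82, 83} × {x29, x30, x31}, {82, 83, 84} × {x29, x30}, {82, 83, 84} × {x29, x30, x31}}; |τ_{X×Y}| = 48.

Enumerate products U × V with U ∈ τ_X, V ∈ τ_Y (deduplicated):
  ∅ × ∅ = {} (∅)
  {82} × {x29} = {(82,x29)}
  {82} × {x30} = {(82,x30)}
  {83} × {x29} = {(83,x29)}
  {83} × {x30} = {(83,x30)}
  {82} × {x29, x30} = {(82,x29), (82,x30)}
  {82, 83} × {x29} = {(82,x29), (83,x29)}
  {82, 83} × {x30} = {(82,x30), (83,x30)}
  {83} × {x29, x30} = {(83,x29), (83,x30)}
  {82} × {x29, x30, x31} = {(82,x29), (82,x30), (82,x31)}
  {82, 83, 84} × {x29} = {(82,x29), (83,x29), (84,x29)}
  {82, 83, 84} × {x30} = {(82,x30), (83,x30), (84,x30)}
  {83} × {x29, x30, x31} = {(83,x29), (83,x30), (83,x31)}
  {82, 83} × {x29, x30} = {(82,x29), (82,x30), (83,x29), (83,x30)}
  {82, 83} × {x29, x30, x31} = {(82,x29), (82,x30), (82,x31), (83,x29), (83,x30), (83,x31)}
  {82, 83, 84} × {x29, x30} = {(82,x29), (82,x30), (83,x29), (83,x30), (84,x29), (84,x30)}
  {82, 83, 84} × {x29, x30, x31} = {(82,x29), (82,x30), (82,x31), (83,x29), (83,x30), (83,x31), (84,x29), (84,x30), (84,x31)}
These 17 distinct sets form the basis B.
Close under arbitrary unions to get τ_{X×Y}; counting gives |τ_{X×Y}| = 48.


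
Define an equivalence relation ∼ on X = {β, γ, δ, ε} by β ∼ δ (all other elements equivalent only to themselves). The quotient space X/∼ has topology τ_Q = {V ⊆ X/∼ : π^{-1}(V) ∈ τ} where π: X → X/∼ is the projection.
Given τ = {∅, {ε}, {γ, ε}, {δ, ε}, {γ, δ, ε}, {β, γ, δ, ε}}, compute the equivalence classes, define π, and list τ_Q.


X/∼ = {[β=δ], [γ], [ε]}; |τ_Q| = 4.

Equivalence classes: [β=δ], [γ], [ε].
Quotient map π: X → X/∼ sends β ↦ [β=δ], γ ↦ [γ], δ ↦ [β=δ], ε ↦ [ε].
For each subset V ⊆ X/∼, compute π^{-1}(V) ⊆ X and check whether π^{-1}(V) ∈ τ. V is open in τ_Q iff π^{-1}(V) ∈ τ.
  V = {}: π^{-1}(V) = ∅ ∈ τ ✓.
  V = {[β=δ]}: π^{-1}(V) = {β, δ} ∉ τ ✗.
  V = {[γ]}: π^{-1}(V) = {γ} ∉ τ ✗.
  V = {[β=δ], [γ]}: π^{-1}(V) = {β, γ, δ} ∉ τ ✗.
  V = {[ε]}: π^{-1}(V) = {ε} ∈ τ ✓.
  V = {[β=δ], [ε]}: π^{-1}(V) = {β, δ, ε} ∉ τ ✗.
  V = {[γ], [ε]}: π^{-1}(V) = {γ, ε} ∈ τ ✓.
  V = {[β=δ], [γ], [ε]}: π^{-1}(V) = {β, γ, δ, ε} ∈ τ ✓.
Open sets in the quotient: τ_Q = {{}, {[ε]}, {[γ], [ε]}, {[β=δ], [γ], [ε]}} (4 elements).


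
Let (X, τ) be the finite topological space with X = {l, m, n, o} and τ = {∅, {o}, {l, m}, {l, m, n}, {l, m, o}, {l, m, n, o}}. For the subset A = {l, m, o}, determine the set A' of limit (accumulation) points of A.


A' = {l, m, n}

For each x ∈ X, list the open sets U ∈ τ with x ∈ U, then check whether U ∩ (A ∖ {x}) ≠ ∅ for every such U.
  x = l: opens ∋ x are {l, m}, {l, m, n}, {l, m, o}, {l, m, n, o}; each meets A ∖ {l}, so x IS a limit point.
  x = m: opens ∋ x are {l, m}, {l, m, n}, {l, m, o}, {l, m, n, o}; each meets A ∖ {m}, so x IS a limit point.
  x = n: opens ∋ x are {l, m, n}, {l, m, n, o}; each meets A ∖ {n}, so x IS a limit point.
  x = o: open {o} ∋ x has {o} ∩ (A ∖ {o}) = ∅, so x is NOT a limit point.
Collecting: A' = {l, m, n}.


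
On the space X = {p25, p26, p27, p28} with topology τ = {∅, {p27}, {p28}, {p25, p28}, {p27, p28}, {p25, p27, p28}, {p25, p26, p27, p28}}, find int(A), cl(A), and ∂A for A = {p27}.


int(A) = {p27}, cl(A) = {p26, p27}, ∂A = {p26}.

Closed sets in (X, τ) are complements of opens:
  closed(X, τ) = {∅, {p26}, {p25, p26}, {p26, p27}, {p25, p26, p27}, {p25, p26, p28}, {p25, p26, p27, p28}}.
int(A) = ⋃ {U ∈ τ : U ⊆ A}. Opens contained in A: ∅, {p27}.
Taking the union of these: int(A) = {p27}.
cl(A) = ⋂ {C closed : A ⊆ C}. Closed sets containing A: {p26, p27}, {p25, p26, p27}, {p25, p26, p27, p28}.
Intersecting these: cl(A) = {p26, p27}.
∂A = cl(A) ∖ int(A) = {p26, p27} ∖ {p27} = {p26}.


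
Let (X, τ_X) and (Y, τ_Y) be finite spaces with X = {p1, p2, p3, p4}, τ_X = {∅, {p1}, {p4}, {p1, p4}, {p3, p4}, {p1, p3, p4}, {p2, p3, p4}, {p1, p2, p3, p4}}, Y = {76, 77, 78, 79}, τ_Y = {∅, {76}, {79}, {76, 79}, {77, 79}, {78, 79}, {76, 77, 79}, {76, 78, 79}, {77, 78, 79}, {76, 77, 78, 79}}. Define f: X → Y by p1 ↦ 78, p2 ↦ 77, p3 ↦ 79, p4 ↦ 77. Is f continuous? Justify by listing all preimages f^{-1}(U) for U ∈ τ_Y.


f is NOT continuous.

Compute f^{-1}(U) for each U ∈ τ_Y:
  U = ∅: f^{-1}(U) = ∅ ∈ τ_X ✓.
  U = {76}: f^{-1}(U) = ∅ ∈ τ_X ✓.
  U = {79}: f^{-1}(U) = {p3} ∉ τ_X ✗.
  U = {76, 79}: f^{-1}(U) = {p3} ∉ τ_X ✗.
  U = {77, 79}: f^{-1}(U) = {p2, p3, p4} ∈ τ_X ✓.
  U = {78, 79}: f^{-1}(U) = {p1, p3} ∉ τ_X ✗.
  U = {76, 77, 79}: f^{-1}(U) = {p2, p3, p4} ∈ τ_X ✓.
  U = {76, 78, 79}: f^{-1}(U) = {p1, p3} ∉ τ_X ✗.
  U = {77, 78, 79}: f^{-1}(U) = {p1, p2, p3, p4} ∈ τ_X ✓.
  U = {76, 77, 78, 79}: f^{-1}(U) = {p1, p2, p3, p4} ∈ τ_X ✓.
Found U = {79} with f^{-1}(U) = {p3} not in τ_X. Therefore f is NOT continuous.


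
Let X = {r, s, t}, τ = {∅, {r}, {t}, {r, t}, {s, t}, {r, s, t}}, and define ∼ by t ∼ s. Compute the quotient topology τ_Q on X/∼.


X/∼ = {[r], [s=t]}; |τ_Q| = 4.

Equivalence classes: [r], [s=t].
Quotient map π: X → X/∼ sends r ↦ [r], s ↦ [s=t], t ↦ [s=t].
For each subset V ⊆ X/∼, compute π^{-1}(V) ⊆ X and check whether π^{-1}(V) ∈ τ. V is open in τ_Q iff π^{-1}(V) ∈ τ.
  V = {}: π^{-1}(V) = ∅ ∈ τ ✓.
  V = {[r]}: π^{-1}(V) = {r} ∈ τ ✓.
  V = {[s=t]}: π^{-1}(V) = {s, t} ∈ τ ✓.
  V = {[r], [s=t]}: π^{-1}(V) = {r, s, t} ∈ τ ✓.
Open sets in the quotient: τ_Q = {{}, {[r]}, {[s=t]}, {[r], [s=t]}} (4 elements).


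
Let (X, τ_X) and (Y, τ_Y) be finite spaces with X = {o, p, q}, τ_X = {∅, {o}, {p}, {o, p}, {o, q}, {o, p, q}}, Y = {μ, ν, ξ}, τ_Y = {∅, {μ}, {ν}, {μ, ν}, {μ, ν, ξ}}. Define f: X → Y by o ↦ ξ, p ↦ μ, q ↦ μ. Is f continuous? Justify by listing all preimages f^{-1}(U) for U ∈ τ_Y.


f is NOT continuous.

Compute f^{-1}(U) for each U ∈ τ_Y:
  U = ∅: f^{-1}(U) = ∅ ∈ τ_X ✓.
  U = {μ}: f^{-1}(U) = {p, q} ∉ τ_X ✗.
  U = {ν}: f^{-1}(U) = ∅ ∈ τ_X ✓.
  U = {μ, ν}: f^{-1}(U) = {p, q} ∉ τ_X ✗.
  U = {μ, ν, ξ}: f^{-1}(U) = {o, p, q} ∈ τ_X ✓.
Found U = {μ} with f^{-1}(U) = {p, q} not in τ_X. Therefore f is NOT continuous.


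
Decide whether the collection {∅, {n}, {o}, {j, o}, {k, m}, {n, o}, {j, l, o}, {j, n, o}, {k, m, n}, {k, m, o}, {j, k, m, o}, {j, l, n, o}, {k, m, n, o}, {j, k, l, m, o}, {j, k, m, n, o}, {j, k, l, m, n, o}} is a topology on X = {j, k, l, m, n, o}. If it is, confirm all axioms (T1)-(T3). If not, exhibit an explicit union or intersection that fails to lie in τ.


τ IS a topology on X.

Axiom (T1): ∅ ∈ τ? Yes; X ∈ τ? Yes.
Axiom (T2/T3): check pairwise unions and intersections of members of τ.
All pairwise intersections and unions checked — each lies in τ. Therefore τ satisfies (T1), (T2), (T3): it IS a topology on X.


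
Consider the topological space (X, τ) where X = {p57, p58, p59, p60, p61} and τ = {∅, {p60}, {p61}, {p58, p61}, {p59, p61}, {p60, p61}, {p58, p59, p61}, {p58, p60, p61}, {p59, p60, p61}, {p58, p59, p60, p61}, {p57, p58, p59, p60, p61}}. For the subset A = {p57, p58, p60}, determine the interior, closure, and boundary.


int(A) = {p60}, cl(A) = {p57, p58, p60}, ∂A = {p57, p58}.

Closed sets in (X, τ) are complements of opens:
  closed(X, τ) = {∅, {p57}, {p57, p58}, {p57, p59}, {p57, p60}, {p57, p58, p59}, {p57, p58, p60}, {p57, p59, p60}, {p57, p58, p59, p60}, {p57, p58, p59, p61}, {p57, p58, p59, p60, p61}}.
int(A) = ⋃ {U ∈ τ : U ⊆ A}. Opens contained in A: ∅, {p60}.
Taking the union of these: int(A) = {p60}.
cl(A) = ⋂ {C closed : A ⊆ C}. Closed sets containing A: {p57, p58, p60}, {p57, p58, p59, p60}, {p57, p58, p59, p60, p61}.
Intersecting these: cl(A) = {p57, p58, p60}.
∂A = cl(A) ∖ int(A) = {p57, p58, p60} ∖ {p60} = {p57, p58}.
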